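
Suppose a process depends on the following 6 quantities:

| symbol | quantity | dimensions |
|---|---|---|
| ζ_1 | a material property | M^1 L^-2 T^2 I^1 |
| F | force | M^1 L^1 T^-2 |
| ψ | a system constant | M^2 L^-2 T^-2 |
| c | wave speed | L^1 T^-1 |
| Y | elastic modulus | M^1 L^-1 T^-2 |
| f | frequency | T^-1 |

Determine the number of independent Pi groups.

There are 6 variables and 4 base dimensions (M, L, T, I).
The dimension matrix has rank 4.
Independent dimensionless groups: 6 − 4 = 2.

2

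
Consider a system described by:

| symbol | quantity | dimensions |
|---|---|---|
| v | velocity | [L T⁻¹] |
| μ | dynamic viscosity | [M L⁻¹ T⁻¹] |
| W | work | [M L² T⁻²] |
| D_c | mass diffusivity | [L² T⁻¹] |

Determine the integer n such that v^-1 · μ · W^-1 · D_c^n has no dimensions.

2

Balance the L exponent: (2)·n from D_c, plus −(1) + (-1) − (2) = -4 from the rest, must sum to zero.
2n − 4 = 0, so n = 2.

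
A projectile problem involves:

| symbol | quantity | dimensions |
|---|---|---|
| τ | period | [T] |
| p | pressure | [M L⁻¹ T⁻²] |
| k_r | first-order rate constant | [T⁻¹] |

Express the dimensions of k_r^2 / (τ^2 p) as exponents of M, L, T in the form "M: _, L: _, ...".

Collect each base-dimension exponent across the product:
  M: −2·(0) − (1) + 2·(0) = -1
  L: −2·(0) − (-1) + 2·(0) = 1
  T: −2·(1) − (-2) + 2·(-1) = -2
So the dimensions are [M⁻¹ L T⁻²].

M: -1, L: 1, T: -2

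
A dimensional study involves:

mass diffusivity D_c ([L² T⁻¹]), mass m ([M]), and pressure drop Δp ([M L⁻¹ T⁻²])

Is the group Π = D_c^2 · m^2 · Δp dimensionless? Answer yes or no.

no

Sum the exponent of each base dimension across the product:
  M: 2·[D_c]_M + 2·[m]_M + [Δp]_M = 2·(0) + 2·(1) + (1) = 3
  L: 2·[D_c]_L + 2·[m]_L + [Δp]_L = 2·(2) + 2·(0) + (-1) = 3
  T: 2·[D_c]_T + 2·[m]_T + [Δp]_T = 2·(-1) + 2·(0) + (-2) = -4
Net dimensions [M³ L³ T⁻⁴] ≠ [1] — not dimensionless.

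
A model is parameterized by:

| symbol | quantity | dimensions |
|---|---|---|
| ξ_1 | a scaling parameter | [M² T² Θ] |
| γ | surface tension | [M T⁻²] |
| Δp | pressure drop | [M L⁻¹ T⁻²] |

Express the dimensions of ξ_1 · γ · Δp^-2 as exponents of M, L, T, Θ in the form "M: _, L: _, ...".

M: 1, L: 2, T: 4, Θ: 1

Collect each base-dimension exponent across the product:
  M: (2) + (1) − 2·(1) = 1
  L: (0) + (0) − 2·(-1) = 2
  T: (2) + (-2) − 2·(-2) = 4
  Θ: (1) + (0) − 2·(0) = 1
So the dimensions are [M L² T⁴ Θ].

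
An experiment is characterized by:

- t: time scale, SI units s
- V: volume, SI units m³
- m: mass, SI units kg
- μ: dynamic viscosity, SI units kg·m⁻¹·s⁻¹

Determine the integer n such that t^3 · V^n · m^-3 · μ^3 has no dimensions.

1

Balance the L exponent: (3)·n from V, plus 3·(0) − 3·(0) + 3·(-1) = -3 from the rest, must sum to zero.
3n − 3 = 0, so n = 1.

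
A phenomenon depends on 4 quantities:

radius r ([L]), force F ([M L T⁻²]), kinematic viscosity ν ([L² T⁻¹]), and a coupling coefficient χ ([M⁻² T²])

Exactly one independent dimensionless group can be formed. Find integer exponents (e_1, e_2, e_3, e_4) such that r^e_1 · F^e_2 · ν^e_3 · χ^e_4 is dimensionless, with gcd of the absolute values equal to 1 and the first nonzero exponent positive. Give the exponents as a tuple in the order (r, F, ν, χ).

(2, 2, -2, 1)

M: e_1·(0) + e_2·(1) + e_3·(0) + e_4·(-2) = 0
L: e_1·(1) + e_2·(1) + e_3·(2) + e_4·(0) = 0
T: e_1·(0) + e_2·(-2) + e_3·(-1) + e_4·(2) = 0
Solving this homogeneous linear system for the smallest-integer solution (first nonzero entry positive) gives (2, 2, -2, 1).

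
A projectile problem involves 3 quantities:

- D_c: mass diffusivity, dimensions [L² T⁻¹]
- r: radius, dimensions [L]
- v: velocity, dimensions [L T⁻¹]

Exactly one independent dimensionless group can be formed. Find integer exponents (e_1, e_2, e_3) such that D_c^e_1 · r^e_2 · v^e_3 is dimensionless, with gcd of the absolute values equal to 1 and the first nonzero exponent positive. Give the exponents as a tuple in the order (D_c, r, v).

(1, -1, -1)

L: e_1·(2) + e_2·(1) + e_3·(1) = 0
T: e_1·(-1) + e_2·(0) + e_3·(-1) = 0
Solving this homogeneous linear system for the smallest-integer solution (first nonzero entry positive) gives (1, -1, -1).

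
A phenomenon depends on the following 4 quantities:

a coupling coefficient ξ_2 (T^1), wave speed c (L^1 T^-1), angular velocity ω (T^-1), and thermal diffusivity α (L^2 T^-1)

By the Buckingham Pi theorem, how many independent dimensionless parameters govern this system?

2

There are 4 variables and 2 base dimensions (L, T).
The dimension matrix has rank 2.
Independent dimensionless groups: 4 − 2 = 2.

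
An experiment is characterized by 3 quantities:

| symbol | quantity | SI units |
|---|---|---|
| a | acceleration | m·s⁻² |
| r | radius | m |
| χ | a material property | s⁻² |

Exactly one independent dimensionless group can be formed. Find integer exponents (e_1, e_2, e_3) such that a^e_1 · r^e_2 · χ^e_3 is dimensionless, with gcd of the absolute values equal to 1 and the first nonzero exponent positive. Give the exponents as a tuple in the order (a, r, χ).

(1, -1, -1)

L: e_1·(1) + e_2·(1) + e_3·(0) = 0
T: e_1·(-2) + e_2·(0) + e_3·(-2) = 0
Solving this homogeneous linear system for the smallest-integer solution (first nonzero entry positive) gives (1, -1, -1).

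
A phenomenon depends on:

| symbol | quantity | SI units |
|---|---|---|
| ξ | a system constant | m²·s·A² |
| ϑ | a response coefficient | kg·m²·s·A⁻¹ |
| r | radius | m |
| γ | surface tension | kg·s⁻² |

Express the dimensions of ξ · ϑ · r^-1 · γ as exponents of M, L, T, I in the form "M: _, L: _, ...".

Collect each base-dimension exponent across the product:
  M: (0) + (1) − (0) + (1) = 2
  L: (2) + (2) − (1) + (0) = 3
  T: (1) + (1) − (0) + (-2) = 0
  I: (2) + (-1) − (0) + (0) = 1
So the dimensions are [M² L³ I].

M: 2, L: 3, T: 0, I: 1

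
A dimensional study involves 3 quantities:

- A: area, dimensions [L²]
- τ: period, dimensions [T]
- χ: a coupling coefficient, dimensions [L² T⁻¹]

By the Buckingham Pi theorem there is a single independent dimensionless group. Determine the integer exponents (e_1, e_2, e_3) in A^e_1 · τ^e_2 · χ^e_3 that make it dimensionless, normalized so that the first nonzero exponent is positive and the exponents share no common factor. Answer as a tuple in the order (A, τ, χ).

L: e_1·(2) + e_2·(0) + e_3·(2) = 0
T: e_1·(0) + e_2·(1) + e_3·(-1) = 0
Solving this homogeneous linear system for the smallest-integer solution (first nonzero entry positive) gives (1, -1, -1).

(1, -1, -1)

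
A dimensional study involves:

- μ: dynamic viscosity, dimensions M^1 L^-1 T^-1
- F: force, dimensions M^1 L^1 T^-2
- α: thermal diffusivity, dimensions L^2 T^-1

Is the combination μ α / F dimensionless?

yes

Sum the exponent of each base dimension across the product:
  M: [μ]_M − [F]_M + [α]_M = (1) − (1) + (0) = 0
  L: [μ]_L − [F]_L + [α]_L = (-1) − (1) + (2) = 0
  T: [μ]_T − [F]_T + [α]_T = (-1) − (-2) + (-1) = 0
  Θ: [μ]_Θ − [F]_Θ + [α]_Θ = (0) − (0) + (0) = 0
All base exponents vanish — dimensionless.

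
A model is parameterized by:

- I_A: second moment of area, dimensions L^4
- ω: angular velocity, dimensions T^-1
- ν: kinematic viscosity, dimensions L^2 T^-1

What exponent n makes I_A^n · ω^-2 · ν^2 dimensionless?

Balance the L exponent: (4)·n from I_A, plus −2·(0) + 2·(2) = 4 from the rest, must sum to zero.
4n + 4 = 0, so n = -1.

-1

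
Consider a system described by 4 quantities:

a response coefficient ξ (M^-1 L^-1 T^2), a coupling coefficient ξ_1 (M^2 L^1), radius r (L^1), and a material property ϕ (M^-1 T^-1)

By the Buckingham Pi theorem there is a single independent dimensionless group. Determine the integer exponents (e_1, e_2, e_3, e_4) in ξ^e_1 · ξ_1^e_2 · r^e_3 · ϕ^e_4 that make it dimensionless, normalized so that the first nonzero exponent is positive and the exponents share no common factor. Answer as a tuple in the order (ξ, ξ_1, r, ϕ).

(2, 3, -1, 4)

M: e_1·(-1) + e_2·(2) + e_3·(0) + e_4·(-1) = 0
L: e_1·(-1) + e_2·(1) + e_3·(1) + e_4·(0) = 0
T: e_1·(2) + e_2·(0) + e_3·(0) + e_4·(-1) = 0
Solving this homogeneous linear system for the smallest-integer solution (first nonzero entry positive) gives (2, 3, -1, 4).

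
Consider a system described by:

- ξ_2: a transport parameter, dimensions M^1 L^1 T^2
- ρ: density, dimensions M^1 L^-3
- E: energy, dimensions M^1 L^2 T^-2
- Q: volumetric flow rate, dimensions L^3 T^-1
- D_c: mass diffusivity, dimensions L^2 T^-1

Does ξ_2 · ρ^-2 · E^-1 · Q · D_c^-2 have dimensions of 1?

no

Sum the exponent of each base dimension across the product:
  M: [ξ_2]_M − 2·[ρ]_M − [E]_M + [Q]_M − 2·[D_c]_M = (1) − 2·(1) − (1) + (0) − 2·(0) = -2
  L: [ξ_2]_L − 2·[ρ]_L − [E]_L + [Q]_L − 2·[D_c]_L = (1) − 2·(-3) − (2) + (3) − 2·(2) = 4
  T: [ξ_2]_T − 2·[ρ]_T − [E]_T + [Q]_T − 2·[D_c]_T = (2) − 2·(0) − (-2) + (-1) − 2·(-1) = 5
Net dimensions [M⁻² L⁴ T⁵] ≠ [1] — not dimensionless.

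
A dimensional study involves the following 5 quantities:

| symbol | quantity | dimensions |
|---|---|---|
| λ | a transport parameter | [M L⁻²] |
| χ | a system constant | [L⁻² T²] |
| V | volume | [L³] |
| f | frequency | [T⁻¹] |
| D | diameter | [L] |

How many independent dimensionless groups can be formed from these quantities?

2

There are 5 variables and 3 base dimensions (M, L, T).
The dimension matrix has rank 3.
Independent dimensionless groups: 5 − 3 = 2.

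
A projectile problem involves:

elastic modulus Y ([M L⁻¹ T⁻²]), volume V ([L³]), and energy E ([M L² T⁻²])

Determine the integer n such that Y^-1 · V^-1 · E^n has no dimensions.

Balance the M exponent: (1)·n from E, plus −(1) − (0) = -1 from the rest, must sum to zero.
n − 1 = 0, so n = 1.

1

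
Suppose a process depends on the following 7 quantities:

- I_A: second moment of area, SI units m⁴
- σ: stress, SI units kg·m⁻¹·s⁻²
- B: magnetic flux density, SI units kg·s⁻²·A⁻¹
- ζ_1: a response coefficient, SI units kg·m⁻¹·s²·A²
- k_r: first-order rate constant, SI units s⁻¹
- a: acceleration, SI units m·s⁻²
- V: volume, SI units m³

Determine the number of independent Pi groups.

There are 7 variables and 4 base dimensions (M, L, T, I).
The dimension matrix has rank 4.
Independent dimensionless groups: 7 − 4 = 3.

3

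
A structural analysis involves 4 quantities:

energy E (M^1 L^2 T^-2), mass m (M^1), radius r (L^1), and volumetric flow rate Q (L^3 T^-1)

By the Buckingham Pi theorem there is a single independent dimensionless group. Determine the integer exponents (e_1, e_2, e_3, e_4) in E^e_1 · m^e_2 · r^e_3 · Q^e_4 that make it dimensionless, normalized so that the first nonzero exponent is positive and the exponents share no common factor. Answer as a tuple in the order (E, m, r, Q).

(1, -1, 4, -2)

M: e_1·(1) + e_2·(1) + e_3·(0) + e_4·(0) = 0
L: e_1·(2) + e_2·(0) + e_3·(1) + e_4·(3) = 0
T: e_1·(-2) + e_2·(0) + e_3·(0) + e_4·(-1) = 0
Solving this homogeneous linear system for the smallest-integer solution (first nonzero entry positive) gives (1, -1, 4, -2).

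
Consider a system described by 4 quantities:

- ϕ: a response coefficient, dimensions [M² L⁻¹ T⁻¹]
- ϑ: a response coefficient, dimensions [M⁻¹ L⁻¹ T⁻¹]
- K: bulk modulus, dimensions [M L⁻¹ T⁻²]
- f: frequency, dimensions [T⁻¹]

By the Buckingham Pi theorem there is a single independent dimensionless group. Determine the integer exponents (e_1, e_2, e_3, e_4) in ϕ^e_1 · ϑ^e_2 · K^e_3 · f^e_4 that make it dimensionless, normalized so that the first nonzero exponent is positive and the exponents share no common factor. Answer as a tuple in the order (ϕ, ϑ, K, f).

M: e_1·(2) + e_2·(-1) + e_3·(1) + e_4·(0) = 0
L: e_1·(-1) + e_2·(-1) + e_3·(-1) + e_4·(0) = 0
T: e_1·(-1) + e_2·(-1) + e_3·(-2) + e_4·(-1) = 0
Solving this homogeneous linear system for the smallest-integer solution (first nonzero entry positive) gives (2, 1, -3, 3).

(2, 1, -3, 3)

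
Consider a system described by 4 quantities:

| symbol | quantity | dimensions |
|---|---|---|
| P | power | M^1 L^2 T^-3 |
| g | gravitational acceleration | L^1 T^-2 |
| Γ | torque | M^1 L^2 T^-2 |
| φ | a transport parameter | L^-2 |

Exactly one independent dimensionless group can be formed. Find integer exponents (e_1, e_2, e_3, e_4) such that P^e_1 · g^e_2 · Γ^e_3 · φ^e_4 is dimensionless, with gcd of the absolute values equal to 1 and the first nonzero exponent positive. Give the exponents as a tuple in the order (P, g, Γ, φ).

(4, -2, -4, -1)

M: e_1·(1) + e_2·(0) + e_3·(1) + e_4·(0) = 0
L: e_1·(2) + e_2·(1) + e_3·(2) + e_4·(-2) = 0
T: e_1·(-3) + e_2·(-2) + e_3·(-2) + e_4·(0) = 0
Solving this homogeneous linear system for the smallest-integer solution (first nonzero entry positive) gives (4, -2, -4, -1).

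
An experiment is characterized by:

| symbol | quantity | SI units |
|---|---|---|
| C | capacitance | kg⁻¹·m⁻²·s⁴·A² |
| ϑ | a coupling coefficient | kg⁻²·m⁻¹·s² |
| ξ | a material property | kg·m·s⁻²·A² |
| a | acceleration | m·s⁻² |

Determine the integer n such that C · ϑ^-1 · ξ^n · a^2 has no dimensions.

-1

Balance the M exponent: (1)·n from ξ, plus (-1) − (-2) + 2·(0) = 1 from the rest, must sum to zero.
n + 1 = 0, so n = -1.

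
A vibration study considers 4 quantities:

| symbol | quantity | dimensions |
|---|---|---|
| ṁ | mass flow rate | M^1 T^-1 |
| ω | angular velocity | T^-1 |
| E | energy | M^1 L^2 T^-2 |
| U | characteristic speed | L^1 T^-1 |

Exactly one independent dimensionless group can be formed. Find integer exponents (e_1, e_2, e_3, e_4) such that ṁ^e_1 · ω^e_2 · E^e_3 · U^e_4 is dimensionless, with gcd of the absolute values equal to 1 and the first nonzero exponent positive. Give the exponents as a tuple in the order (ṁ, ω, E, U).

M: e_1·(1) + e_2·(0) + e_3·(1) + e_4·(0) = 0
L: e_1·(0) + e_2·(0) + e_3·(2) + e_4·(1) = 0
T: e_1·(-1) + e_2·(-1) + e_3·(-2) + e_4·(-1) = 0
Solving this homogeneous linear system for the smallest-integer solution (first nonzero entry positive) gives (1, -1, -1, 2).

(1, -1, -1, 2)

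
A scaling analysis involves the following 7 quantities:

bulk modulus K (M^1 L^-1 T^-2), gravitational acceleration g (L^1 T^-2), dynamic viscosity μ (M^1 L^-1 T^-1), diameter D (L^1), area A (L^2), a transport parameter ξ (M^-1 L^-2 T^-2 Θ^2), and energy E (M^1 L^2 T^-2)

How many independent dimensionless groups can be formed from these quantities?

There are 7 variables and 4 base dimensions (M, L, T, Θ).
The dimension matrix has rank 4.
Independent dimensionless groups: 7 − 4 = 3.

3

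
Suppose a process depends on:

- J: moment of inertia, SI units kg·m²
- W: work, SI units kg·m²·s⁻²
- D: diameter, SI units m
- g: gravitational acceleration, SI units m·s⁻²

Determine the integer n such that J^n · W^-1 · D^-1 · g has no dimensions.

Balance the M exponent: (1)·n from J, plus −(1) − (0) + (0) = -1 from the rest, must sum to zero.
n − 1 = 0, so n = 1.

1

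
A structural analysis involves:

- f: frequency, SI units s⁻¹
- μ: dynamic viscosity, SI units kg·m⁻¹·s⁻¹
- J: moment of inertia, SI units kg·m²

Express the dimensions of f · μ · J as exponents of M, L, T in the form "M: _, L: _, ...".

Collect each base-dimension exponent across the product:
  M: (0) + (1) + (1) = 2
  L: (0) + (-1) + (2) = 1
  T: (-1) + (-1) + (0) = -2
So the dimensions are [M² L T⁻²].

M: 2, L: 1, T: -2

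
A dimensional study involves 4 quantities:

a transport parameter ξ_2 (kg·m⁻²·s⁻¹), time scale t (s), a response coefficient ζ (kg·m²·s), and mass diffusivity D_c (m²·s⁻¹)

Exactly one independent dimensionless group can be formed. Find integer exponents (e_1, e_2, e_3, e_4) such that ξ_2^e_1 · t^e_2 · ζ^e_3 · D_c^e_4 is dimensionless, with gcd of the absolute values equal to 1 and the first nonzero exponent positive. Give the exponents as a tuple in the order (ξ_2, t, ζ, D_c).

M: e_1·(1) + e_2·(0) + e_3·(1) + e_4·(0) = 0
L: e_1·(-2) + e_2·(0) + e_3·(2) + e_4·(2) = 0
T: e_1·(-1) + e_2·(1) + e_3·(1) + e_4·(-1) = 0
Solving this homogeneous linear system for the smallest-integer solution (first nonzero entry positive) gives (1, 4, -1, 2).

(1, 4, -1, 2)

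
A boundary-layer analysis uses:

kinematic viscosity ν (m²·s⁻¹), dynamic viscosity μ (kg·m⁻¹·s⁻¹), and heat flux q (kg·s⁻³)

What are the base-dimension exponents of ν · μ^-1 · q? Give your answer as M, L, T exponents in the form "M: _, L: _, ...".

M: 0, L: 3, T: -3

Collect each base-dimension exponent across the product:
  M: (0) − (1) + (1) = 0
  L: (2) − (-1) + (0) = 3
  T: (-1) − (-1) + (-3) = -3
So the dimensions are [L³ T⁻³].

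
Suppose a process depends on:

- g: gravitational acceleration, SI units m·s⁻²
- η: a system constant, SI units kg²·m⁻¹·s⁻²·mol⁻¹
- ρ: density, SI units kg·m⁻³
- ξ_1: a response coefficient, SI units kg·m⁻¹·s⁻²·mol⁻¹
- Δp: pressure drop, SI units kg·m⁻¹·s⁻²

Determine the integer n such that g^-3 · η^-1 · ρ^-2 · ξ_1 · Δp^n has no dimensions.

Balance the M exponent: (1)·n from Δp, plus −3·(0) − (2) − 2·(1) + (1) = -3 from the rest, must sum to zero.
n − 3 = 0, so n = 3.

3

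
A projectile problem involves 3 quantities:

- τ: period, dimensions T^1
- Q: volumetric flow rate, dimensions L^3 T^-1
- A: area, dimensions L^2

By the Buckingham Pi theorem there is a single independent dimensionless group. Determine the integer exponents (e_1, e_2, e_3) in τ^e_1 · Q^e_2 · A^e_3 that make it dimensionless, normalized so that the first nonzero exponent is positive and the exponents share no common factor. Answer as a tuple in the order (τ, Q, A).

(2, 2, -3)

L: e_1·(0) + e_2·(3) + e_3·(2) = 0
T: e_1·(1) + e_2·(-1) + e_3·(0) = 0
Solving this homogeneous linear system for the smallest-integer solution (first nonzero entry positive) gives (2, 2, -3).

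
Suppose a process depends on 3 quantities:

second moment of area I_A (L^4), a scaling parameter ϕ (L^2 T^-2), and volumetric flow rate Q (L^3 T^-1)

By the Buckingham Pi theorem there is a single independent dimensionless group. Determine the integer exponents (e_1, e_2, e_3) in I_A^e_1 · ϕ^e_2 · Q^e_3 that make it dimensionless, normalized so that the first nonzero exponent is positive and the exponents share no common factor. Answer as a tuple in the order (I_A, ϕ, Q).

L: e_1·(4) + e_2·(2) + e_3·(3) = 0
T: e_1·(0) + e_2·(-2) + e_3·(-1) = 0
Solving this homogeneous linear system for the smallest-integer solution (first nonzero entry positive) gives (1, 1, -2).

(1, 1, -2)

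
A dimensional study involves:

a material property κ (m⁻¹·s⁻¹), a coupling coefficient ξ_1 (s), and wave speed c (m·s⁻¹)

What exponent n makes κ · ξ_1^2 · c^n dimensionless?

Balance the L exponent: (1)·n from c, plus (-1) + 2·(0) = -1 from the rest, must sum to zero.
n − 1 = 0, so n = 1.

1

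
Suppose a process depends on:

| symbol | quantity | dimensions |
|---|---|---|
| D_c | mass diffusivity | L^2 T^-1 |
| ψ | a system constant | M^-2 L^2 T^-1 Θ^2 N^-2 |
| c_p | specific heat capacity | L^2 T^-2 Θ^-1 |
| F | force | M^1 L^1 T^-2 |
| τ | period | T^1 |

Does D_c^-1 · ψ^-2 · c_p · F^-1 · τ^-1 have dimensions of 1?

no

Sum the exponent of each base dimension across the product:
  M: −[D_c]_M − 2·[ψ]_M + [c_p]_M − [F]_M − [τ]_M = −(0) − 2·(-2) + (0) − (1) − (0) = 3
  L: −[D_c]_L − 2·[ψ]_L + [c_p]_L − [F]_L − [τ]_L = −(2) − 2·(2) + (2) − (1) − (0) = -5
  T: −[D_c]_T − 2·[ψ]_T + [c_p]_T − [F]_T − [τ]_T = −(-1) − 2·(-1) + (-2) − (-2) − (1) = 2
  Θ: −[D_c]_Θ − 2·[ψ]_Θ + [c_p]_Θ − [F]_Θ − [τ]_Θ = −(0) − 2·(2) + (-1) − (0) − (0) = -5
  N: −[D_c]_N − 2·[ψ]_N + [c_p]_N − [F]_N − [τ]_N = −(0) − 2·(-2) + (0) − (0) − (0) = 4
Net dimensions [M³ L⁻⁵ T² Θ⁻⁵ N⁴] ≠ [1] — not dimensionless.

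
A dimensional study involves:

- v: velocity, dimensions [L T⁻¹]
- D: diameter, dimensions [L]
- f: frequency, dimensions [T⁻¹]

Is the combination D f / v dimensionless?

Sum the exponent of each base dimension across the product:
  M: −[v]_M + [D]_M + [f]_M = −(0) + (0) + (0) = 0
  L: −[v]_L + [D]_L + [f]_L = −(1) + (1) + (0) = 0
  T: −[v]_T + [D]_T + [f]_T = −(-1) + (0) + (-1) = 0
All base exponents vanish — dimensionless.

yes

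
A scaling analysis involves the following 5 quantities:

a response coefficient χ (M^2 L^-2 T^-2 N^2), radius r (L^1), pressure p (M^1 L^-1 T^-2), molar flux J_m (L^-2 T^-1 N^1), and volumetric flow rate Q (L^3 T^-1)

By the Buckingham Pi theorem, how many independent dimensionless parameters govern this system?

1

There are 5 variables and 4 base dimensions (M, L, T, N).
The dimension matrix has rank 4.
Independent dimensionless groups: 5 − 4 = 1.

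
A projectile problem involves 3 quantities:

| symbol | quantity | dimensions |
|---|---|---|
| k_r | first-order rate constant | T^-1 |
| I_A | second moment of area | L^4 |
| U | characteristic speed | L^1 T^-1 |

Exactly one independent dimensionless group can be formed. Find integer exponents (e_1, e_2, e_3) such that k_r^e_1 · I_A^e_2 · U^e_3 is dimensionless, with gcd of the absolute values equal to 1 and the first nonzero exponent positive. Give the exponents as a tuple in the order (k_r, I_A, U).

L: e_1·(0) + e_2·(4) + e_3·(1) = 0
T: e_1·(-1) + e_2·(0) + e_3·(-1) = 0
Solving this homogeneous linear system for the smallest-integer solution (first nonzero entry positive) gives (4, 1, -4).

(4, 1, -4)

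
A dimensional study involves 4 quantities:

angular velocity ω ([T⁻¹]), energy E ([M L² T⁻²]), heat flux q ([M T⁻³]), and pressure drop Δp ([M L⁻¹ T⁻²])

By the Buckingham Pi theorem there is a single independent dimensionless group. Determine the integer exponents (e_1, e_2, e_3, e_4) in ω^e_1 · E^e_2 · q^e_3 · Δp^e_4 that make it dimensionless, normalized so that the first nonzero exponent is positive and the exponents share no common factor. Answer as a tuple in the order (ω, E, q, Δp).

(3, 1, -3, 2)

M: e_1·(0) + e_2·(1) + e_3·(1) + e_4·(1) = 0
L: e_1·(0) + e_2·(2) + e_3·(0) + e_4·(-1) = 0
T: e_1·(-1) + e_2·(-2) + e_3·(-3) + e_4·(-2) = 0
Solving this homogeneous linear system for the smallest-integer solution (first nonzero entry positive) gives (3, 1, -3, 2).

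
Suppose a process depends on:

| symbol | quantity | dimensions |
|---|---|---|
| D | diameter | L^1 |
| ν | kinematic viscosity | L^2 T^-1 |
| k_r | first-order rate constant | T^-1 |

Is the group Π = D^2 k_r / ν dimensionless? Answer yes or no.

yes

Sum the exponent of each base dimension across the product:
  M: 2·[D]_M − [ν]_M + [k_r]_M = 2·(0) − (0) + (0) = 0
  L: 2·[D]_L − [ν]_L + [k_r]_L = 2·(1) − (2) + (0) = 0
  T: 2·[D]_T − [ν]_T + [k_r]_T = 2·(0) − (-1) + (-1) = 0
  Θ: 2·[D]_Θ − [ν]_Θ + [k_r]_Θ = 2·(0) − (0) + (0) = 0
  N: 2·[D]_N − [ν]_N + [k_r]_N = 2·(0) − (0) + (0) = 0
All base exponents vanish — dimensionless.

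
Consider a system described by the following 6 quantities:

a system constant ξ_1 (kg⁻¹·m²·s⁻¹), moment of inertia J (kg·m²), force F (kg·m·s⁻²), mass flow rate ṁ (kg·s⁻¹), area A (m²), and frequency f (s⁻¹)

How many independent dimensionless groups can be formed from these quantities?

3

There are 6 variables and 3 base dimensions (M, L, T).
The dimension matrix has rank 3.
Independent dimensionless groups: 6 − 3 = 3.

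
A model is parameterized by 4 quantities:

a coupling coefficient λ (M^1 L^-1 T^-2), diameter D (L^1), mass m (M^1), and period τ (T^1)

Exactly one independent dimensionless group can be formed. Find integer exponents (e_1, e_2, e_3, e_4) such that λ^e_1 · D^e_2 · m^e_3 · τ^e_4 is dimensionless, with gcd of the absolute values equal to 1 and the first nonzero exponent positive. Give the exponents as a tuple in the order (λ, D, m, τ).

(1, 1, -1, 2)

M: e_1·(1) + e_2·(0) + e_3·(1) + e_4·(0) = 0
L: e_1·(-1) + e_2·(1) + e_3·(0) + e_4·(0) = 0
T: e_1·(-2) + e_2·(0) + e_3·(0) + e_4·(1) = 0
Solving this homogeneous linear system for the smallest-integer solution (first nonzero entry positive) gives (1, 1, -1, 2).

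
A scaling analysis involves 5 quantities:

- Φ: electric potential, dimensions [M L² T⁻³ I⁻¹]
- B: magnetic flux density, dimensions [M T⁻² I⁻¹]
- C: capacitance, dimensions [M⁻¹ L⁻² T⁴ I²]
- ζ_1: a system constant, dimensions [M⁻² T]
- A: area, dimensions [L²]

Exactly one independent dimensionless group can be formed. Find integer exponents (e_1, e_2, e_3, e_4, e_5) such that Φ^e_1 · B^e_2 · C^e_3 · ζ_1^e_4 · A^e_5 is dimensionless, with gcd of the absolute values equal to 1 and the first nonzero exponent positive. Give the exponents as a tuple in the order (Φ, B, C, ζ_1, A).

M: e_1·(1) + e_2·(1) + e_3·(-1) + e_4·(-2) + e_5·(0) = 0
L: e_1·(2) + e_2·(0) + e_3·(-2) + e_4·(0) + e_5·(2) = 0
T: e_1·(-3) + e_2·(-2) + e_3·(4) + e_4·(1) + e_5·(0) = 0
I: e_1·(-1) + e_2·(-1) + e_3·(2) + e_4·(0) + e_5·(0) = 0
Solving this homogeneous linear system for the smallest-integer solution (first nonzero entry positive) gives (1, 3, 2, 1, 1).

(1, 3, 2, 1, 1)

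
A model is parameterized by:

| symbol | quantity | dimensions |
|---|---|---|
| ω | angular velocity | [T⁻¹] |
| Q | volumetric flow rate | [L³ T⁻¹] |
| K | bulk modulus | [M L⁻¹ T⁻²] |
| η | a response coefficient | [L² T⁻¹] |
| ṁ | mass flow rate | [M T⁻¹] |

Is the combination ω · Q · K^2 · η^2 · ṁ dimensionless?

Sum the exponent of each base dimension across the product:
  M: [ω]_M + [Q]_M + 2·[K]_M + 2·[η]_M + [ṁ]_M = (0) + (0) + 2·(1) + 2·(0) + (1) = 3
  L: [ω]_L + [Q]_L + 2·[K]_L + 2·[η]_L + [ṁ]_L = (0) + (3) + 2·(-1) + 2·(2) + (0) = 5
  T: [ω]_T + [Q]_T + 2·[K]_T + 2·[η]_T + [ṁ]_T = (-1) + (-1) + 2·(-2) + 2·(-1) + (-1) = -9
Net dimensions [M³ L⁵ T⁻⁹] ≠ [1] — not dimensionless.

no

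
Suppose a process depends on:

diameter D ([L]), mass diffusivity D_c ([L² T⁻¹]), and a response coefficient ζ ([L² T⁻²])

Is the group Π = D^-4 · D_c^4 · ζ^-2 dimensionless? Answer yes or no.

Sum the exponent of each base dimension across the product:
  M: −4·[D]_M + 4·[D_c]_M − 2·[ζ]_M = −4·(0) + 4·(0) − 2·(0) = 0
  L: −4·[D]_L + 4·[D_c]_L − 2·[ζ]_L = −4·(1) + 4·(2) − 2·(2) = 0
  T: −4·[D]_T + 4·[D_c]_T − 2·[ζ]_T = −4·(0) + 4·(-1) − 2·(-2) = 0
All base exponents vanish — dimensionless.

yes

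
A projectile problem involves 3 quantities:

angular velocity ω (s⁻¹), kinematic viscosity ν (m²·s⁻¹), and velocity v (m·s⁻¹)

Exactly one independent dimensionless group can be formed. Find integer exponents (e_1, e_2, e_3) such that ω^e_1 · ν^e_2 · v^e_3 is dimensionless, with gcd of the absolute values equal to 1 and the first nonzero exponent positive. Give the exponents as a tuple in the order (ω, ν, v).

(1, 1, -2)

L: e_1·(0) + e_2·(2) + e_3·(1) = 0
T: e_1·(-1) + e_2·(-1) + e_3·(-1) = 0
Solving this homogeneous linear system for the smallest-integer solution (first nonzero entry positive) gives (1, 1, -2).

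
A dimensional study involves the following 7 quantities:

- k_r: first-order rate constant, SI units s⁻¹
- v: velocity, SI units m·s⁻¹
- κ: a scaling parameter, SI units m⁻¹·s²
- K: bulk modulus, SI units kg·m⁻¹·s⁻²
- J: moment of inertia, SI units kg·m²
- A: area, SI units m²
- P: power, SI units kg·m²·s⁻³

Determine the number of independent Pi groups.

4

There are 7 variables and 3 base dimensions (M, L, T).
The dimension matrix has rank 3.
Independent dimensionless groups: 7 − 3 = 4.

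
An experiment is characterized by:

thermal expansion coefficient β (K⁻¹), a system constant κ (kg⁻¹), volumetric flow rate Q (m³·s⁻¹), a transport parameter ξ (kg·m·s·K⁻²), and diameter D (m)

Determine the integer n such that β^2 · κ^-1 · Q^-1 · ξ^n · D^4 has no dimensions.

Balance the M exponent: (1)·n from ξ, plus 2·(0) − (-1) − (0) + 4·(0) = 1 from the rest, must sum to zero.
n + 1 = 0, so n = -1.

-1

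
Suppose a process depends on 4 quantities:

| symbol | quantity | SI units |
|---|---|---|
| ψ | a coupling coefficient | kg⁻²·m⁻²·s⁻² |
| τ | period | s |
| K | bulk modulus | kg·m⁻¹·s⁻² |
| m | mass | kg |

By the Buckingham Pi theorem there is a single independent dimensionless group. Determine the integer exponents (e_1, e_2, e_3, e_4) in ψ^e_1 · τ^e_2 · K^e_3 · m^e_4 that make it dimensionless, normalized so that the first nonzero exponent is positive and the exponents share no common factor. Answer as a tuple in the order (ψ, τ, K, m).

M: e_1·(-2) + e_2·(0) + e_3·(1) + e_4·(1) = 0
L: e_1·(-2) + e_2·(0) + e_3·(-1) + e_4·(0) = 0
T: e_1·(-2) + e_2·(1) + e_3·(-2) + e_4·(0) = 0
Solving this homogeneous linear system for the smallest-integer solution (first nonzero entry positive) gives (1, -2, -2, 4).

(1, -2, -2, 4)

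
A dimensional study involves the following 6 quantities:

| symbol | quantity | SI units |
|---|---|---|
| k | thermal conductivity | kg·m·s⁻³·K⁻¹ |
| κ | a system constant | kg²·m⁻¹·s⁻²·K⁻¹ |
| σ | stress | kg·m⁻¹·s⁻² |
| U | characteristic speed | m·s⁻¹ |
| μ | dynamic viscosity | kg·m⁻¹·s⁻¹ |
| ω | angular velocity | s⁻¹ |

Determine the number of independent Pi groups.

2

There are 6 variables and 4 base dimensions (M, L, T, Θ).
The dimension matrix has rank 4.
Independent dimensionless groups: 6 − 4 = 2.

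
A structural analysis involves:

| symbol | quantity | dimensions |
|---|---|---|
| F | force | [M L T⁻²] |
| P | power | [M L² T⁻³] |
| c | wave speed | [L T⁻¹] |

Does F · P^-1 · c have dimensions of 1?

Sum the exponent of each base dimension across the product:
  M: [F]_M − [P]_M + [c]_M = (1) − (1) + (0) = 0
  L: [F]_L − [P]_L + [c]_L = (1) − (2) + (1) = 0
  T: [F]_T − [P]_T + [c]_T = (-2) − (-3) + (-1) = 0
All base exponents vanish — dimensionless.

yes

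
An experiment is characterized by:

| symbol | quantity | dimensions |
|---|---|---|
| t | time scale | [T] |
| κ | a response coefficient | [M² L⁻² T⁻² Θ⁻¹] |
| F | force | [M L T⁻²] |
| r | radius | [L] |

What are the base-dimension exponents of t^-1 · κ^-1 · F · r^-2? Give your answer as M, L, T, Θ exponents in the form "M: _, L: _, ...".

M: -1, L: 1, T: -1, Θ: 1

Collect each base-dimension exponent across the product:
  M: −(0) − (2) + (1) − 2·(0) = -1
  L: −(0) − (-2) + (1) − 2·(1) = 1
  T: −(1) − (-2) + (-2) − 2·(0) = -1
  Θ: −(0) − (-1) + (0) − 2·(0) = 1
So the dimensions are [M⁻¹ L T⁻¹ Θ].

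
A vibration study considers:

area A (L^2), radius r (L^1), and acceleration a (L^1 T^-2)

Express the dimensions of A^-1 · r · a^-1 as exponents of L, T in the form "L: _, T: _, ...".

L: -2, T: 2

Collect each base-dimension exponent across the product:
  L: −(2) + (1) − (1) = -2
  T: −(0) + (0) − (-2) = 2
So the dimensions are [L⁻² T²].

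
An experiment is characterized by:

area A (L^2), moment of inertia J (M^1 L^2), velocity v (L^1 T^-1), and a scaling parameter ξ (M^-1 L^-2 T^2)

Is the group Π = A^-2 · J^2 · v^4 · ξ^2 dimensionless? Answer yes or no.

Sum the exponent of each base dimension across the product:
  M: −2·[A]_M + 2·[J]_M + 4·[v]_M + 2·[ξ]_M = −2·(0) + 2·(1) + 4·(0) + 2·(-1) = 0
  L: −2·[A]_L + 2·[J]_L + 4·[v]_L + 2·[ξ]_L = −2·(2) + 2·(2) + 4·(1) + 2·(-2) = 0
  T: −2·[A]_T + 2·[J]_T + 4·[v]_T + 2·[ξ]_T = −2·(0) + 2·(0) + 4·(-1) + 2·(2) = 0
All base exponents vanish — dimensionless.

yes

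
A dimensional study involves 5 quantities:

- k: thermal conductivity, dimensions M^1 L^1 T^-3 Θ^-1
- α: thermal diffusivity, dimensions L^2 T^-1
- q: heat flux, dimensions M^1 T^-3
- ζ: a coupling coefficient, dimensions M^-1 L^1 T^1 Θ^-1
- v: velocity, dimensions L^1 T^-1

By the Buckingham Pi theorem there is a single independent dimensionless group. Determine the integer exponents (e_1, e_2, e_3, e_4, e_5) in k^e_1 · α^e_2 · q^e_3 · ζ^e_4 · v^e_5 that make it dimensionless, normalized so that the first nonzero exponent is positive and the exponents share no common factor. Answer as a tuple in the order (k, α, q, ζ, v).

(1, -2, -2, -1, 4)

M: e_1·(1) + e_2·(0) + e_3·(1) + e_4·(-1) + e_5·(0) = 0
L: e_1·(1) + e_2·(2) + e_3·(0) + e_4·(1) + e_5·(1) = 0
T: e_1·(-3) + e_2·(-1) + e_3·(-3) + e_4·(1) + e_5·(-1) = 0
Θ: e_1·(-1) + e_2·(0) + e_3·(0) + e_4·(-1) + e_5·(0) = 0
Solving this homogeneous linear system for the smallest-integer solution (first nonzero entry positive) gives (1, -2, -2, -1, 4).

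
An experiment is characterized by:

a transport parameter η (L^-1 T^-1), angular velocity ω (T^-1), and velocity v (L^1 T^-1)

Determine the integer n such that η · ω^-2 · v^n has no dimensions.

Balance the L exponent: (1)·n from v, plus (-1) − 2·(0) = -1 from the rest, must sum to zero.
n − 1 = 0, so n = 1.

1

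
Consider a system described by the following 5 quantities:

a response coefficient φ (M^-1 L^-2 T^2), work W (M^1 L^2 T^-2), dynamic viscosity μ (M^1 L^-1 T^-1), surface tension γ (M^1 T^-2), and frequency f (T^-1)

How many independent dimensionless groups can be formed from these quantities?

2

There are 5 variables and 3 base dimensions (M, L, T).
The dimension matrix has rank 3.
Independent dimensionless groups: 5 − 3 = 2.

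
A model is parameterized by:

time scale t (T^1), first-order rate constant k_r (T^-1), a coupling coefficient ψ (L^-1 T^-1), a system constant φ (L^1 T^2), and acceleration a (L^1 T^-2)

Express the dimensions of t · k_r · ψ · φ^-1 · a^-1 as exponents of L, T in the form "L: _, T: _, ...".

L: -3, T: -1

Collect each base-dimension exponent across the product:
  L: (0) + (0) + (-1) − (1) − (1) = -3
  T: (1) + (-1) + (-1) − (2) − (-2) = -1
So the dimensions are [L⁻³ T⁻¹].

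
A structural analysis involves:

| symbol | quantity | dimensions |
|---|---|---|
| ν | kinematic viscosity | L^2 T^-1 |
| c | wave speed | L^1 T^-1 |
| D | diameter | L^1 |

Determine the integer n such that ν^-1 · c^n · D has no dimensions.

Balance the L exponent: (1)·n from c, plus −(2) + (1) = -1 from the rest, must sum to zero.
n − 1 = 0, so n = 1.

1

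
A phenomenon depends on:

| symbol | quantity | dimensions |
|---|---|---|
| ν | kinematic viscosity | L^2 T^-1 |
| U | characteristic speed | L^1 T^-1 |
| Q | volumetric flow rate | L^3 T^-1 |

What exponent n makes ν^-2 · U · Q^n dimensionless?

1

Balance the L exponent: (3)·n from Q, plus −2·(2) + (1) = -3 from the rest, must sum to zero.
3n − 3 = 0, so n = 1.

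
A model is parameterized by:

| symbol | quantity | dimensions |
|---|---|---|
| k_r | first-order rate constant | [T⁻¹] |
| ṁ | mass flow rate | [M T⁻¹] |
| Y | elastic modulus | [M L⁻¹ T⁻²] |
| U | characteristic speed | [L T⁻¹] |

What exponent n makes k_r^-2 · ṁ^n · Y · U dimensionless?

-1

Balance the M exponent: (1)·n from ṁ, plus −2·(0) + (1) + (0) = 1 from the rest, must sum to zero.
n + 1 = 0, so n = -1.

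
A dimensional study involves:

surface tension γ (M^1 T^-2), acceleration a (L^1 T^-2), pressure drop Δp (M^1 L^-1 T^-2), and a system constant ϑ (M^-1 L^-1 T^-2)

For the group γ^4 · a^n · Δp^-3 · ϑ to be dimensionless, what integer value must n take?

-2

Balance the L exponent: (1)·n from a, plus 4·(0) − 3·(-1) + (-1) = 2 from the rest, must sum to zero.
n + 2 = 0, so n = -2.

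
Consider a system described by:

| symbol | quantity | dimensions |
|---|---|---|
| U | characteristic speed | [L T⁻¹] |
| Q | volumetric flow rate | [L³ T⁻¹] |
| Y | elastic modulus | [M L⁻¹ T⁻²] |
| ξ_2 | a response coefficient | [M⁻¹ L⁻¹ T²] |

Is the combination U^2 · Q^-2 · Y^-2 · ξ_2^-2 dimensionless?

Sum the exponent of each base dimension across the product:
  M: 2·[U]_M − 2·[Q]_M − 2·[Y]_M − 2·[ξ_2]_M = 2·(0) − 2·(0) − 2·(1) − 2·(-1) = 0
  L: 2·[U]_L − 2·[Q]_L − 2·[Y]_L − 2·[ξ_2]_L = 2·(1) − 2·(3) − 2·(-1) − 2·(-1) = 0
  T: 2·[U]_T − 2·[Q]_T − 2·[Y]_T − 2·[ξ_2]_T = 2·(-1) − 2·(-1) − 2·(-2) − 2·(2) = 0
All base exponents vanish — dimensionless.

yes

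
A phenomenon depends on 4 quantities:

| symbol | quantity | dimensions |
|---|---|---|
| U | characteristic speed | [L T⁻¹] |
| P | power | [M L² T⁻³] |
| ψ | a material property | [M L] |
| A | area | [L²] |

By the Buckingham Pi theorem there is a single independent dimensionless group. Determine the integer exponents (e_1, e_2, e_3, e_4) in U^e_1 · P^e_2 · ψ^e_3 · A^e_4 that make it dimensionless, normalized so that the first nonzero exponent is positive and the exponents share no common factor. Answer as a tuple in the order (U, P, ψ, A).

M: e_1·(0) + e_2·(1) + e_3·(1) + e_4·(0) = 0
L: e_1·(1) + e_2·(2) + e_3·(1) + e_4·(2) = 0
T: e_1·(-1) + e_2·(-3) + e_3·(0) + e_4·(0) = 0
Solving this homogeneous linear system for the smallest-integer solution (first nonzero entry positive) gives (3, -1, 1, -1).

(3, -1, 1, -1)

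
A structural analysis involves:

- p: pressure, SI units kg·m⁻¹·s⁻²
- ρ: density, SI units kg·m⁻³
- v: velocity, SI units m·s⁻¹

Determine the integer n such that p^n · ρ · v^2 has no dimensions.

-1

Balance the M exponent: (1)·n from p, plus (1) + 2·(0) = 1 from the rest, must sum to zero.
n + 1 = 0, so n = -1.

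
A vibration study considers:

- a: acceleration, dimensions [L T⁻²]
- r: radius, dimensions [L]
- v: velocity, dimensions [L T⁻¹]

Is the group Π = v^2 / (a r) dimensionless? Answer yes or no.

Sum the exponent of each base dimension across the product:
  M: −[a]_M − [r]_M + 2·[v]_M = −(0) − (0) + 2·(0) = 0
  L: −[a]_L − [r]_L + 2·[v]_L = −(1) − (1) + 2·(1) = 0
  T: −[a]_T − [r]_T + 2·[v]_T = −(-2) − (0) + 2·(-1) = 0
All base exponents vanish — dimensionless.

yes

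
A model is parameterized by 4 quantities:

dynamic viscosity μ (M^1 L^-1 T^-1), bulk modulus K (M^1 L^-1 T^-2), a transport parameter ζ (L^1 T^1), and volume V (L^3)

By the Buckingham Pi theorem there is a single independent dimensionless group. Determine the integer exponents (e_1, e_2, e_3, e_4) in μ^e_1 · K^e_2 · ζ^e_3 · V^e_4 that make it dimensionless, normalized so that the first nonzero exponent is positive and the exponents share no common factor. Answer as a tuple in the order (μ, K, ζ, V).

M: e_1·(1) + e_2·(1) + e_3·(0) + e_4·(0) = 0
L: e_1·(-1) + e_2·(-1) + e_3·(1) + e_4·(3) = 0
T: e_1·(-1) + e_2·(-2) + e_3·(1) + e_4·(0) = 0
Solving this homogeneous linear system for the smallest-integer solution (first nonzero entry positive) gives (3, -3, -3, 1).

(3, -3, -3, 1)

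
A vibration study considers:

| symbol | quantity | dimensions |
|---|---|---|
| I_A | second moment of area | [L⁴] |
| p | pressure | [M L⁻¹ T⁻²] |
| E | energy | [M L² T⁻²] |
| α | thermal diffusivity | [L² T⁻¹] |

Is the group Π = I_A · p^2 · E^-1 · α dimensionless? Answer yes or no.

Sum the exponent of each base dimension across the product:
  M: [I_A]_M + 2·[p]_M − [E]_M + [α]_M = (0) + 2·(1) − (1) + (0) = 1
  L: [I_A]_L + 2·[p]_L − [E]_L + [α]_L = (4) + 2·(-1) − (2) + (2) = 2
  T: [I_A]_T + 2·[p]_T − [E]_T + [α]_T = (0) + 2·(-2) − (-2) + (-1) = -3
Net dimensions [M L² T⁻³] ≠ [1] — not dimensionless.

no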